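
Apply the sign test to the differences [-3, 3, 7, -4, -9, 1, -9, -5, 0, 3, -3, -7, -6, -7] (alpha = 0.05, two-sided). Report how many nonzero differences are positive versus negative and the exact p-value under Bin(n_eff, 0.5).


Step 1: Discard zero differences. Original n = 14; n_eff = number of nonzero differences = 13.
Nonzero differences (with sign): -3, +3, +7, -4, -9, +1, -9, -5, +3, -3, -7, -6, -7
Step 2: Count signs: positive = 4, negative = 9.
Step 3: Under H0: P(positive) = 0.5, so the number of positives S ~ Bin(13, 0.5).
Step 4: Two-sided exact p-value = sum of Bin(13,0.5) probabilities at or below the observed probability = 0.266846.
Step 5: alpha = 0.05. fail to reject H0.

n_eff = 13, pos = 4, neg = 9, p = 0.266846, fail to reject H0.


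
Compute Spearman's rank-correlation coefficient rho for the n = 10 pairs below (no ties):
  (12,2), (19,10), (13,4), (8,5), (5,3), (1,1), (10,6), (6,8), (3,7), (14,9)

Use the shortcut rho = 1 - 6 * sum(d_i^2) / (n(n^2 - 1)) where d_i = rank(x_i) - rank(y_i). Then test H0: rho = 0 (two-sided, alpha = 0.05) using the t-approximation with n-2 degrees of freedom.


Step 1: Rank x and y separately (midranks; no ties here).
rank(x): 12->7, 19->10, 13->8, 8->5, 5->3, 1->1, 10->6, 6->4, 3->2, 14->9
rank(y): 2->2, 10->10, 4->4, 5->5, 3->3, 1->1, 6->6, 8->8, 7->7, 9->9
Step 2: d_i = R_x(i) - R_y(i); compute d_i^2.
  (7-2)^2=25, (10-10)^2=0, (8-4)^2=16, (5-5)^2=0, (3-3)^2=0, (1-1)^2=0, (6-6)^2=0, (4-8)^2=16, (2-7)^2=25, (9-9)^2=0
sum(d^2) = 82.
Step 3: rho = 1 - 6*82 / (10*(10^2 - 1)) = 1 - 492/990 = 0.503030.
Step 4: Under H0, t = rho * sqrt((n-2)/(1-rho^2)) = 1.6462 ~ t(8).
Step 5: Two-sided p-value from the t-distribution with 8 df = 0.138334.
Step 6: alpha = 0.05. fail to reject H0.

rho = 0.5030, p = 0.138334, fail to reject H0 at alpha = 0.05.


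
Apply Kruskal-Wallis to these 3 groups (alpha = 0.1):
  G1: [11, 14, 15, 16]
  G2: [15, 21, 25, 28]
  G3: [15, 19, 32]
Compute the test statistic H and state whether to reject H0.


Step 1: Combine all N = 11 observations and assign midranks.
sorted (value, group, rank): (11,G1,1), (14,G1,2), (15,G1,4), (15,G2,4), (15,G3,4), (16,G1,6), (19,G3,7), (21,G2,8), (25,G2,9), (28,G2,10), (32,G3,11)
Step 2: Sum ranks within each group.
R_1 = 13 (n_1 = 4)
R_2 = 31 (n_2 = 4)
R_3 = 22 (n_3 = 3)
Step 3: H = 12/(N(N+1)) * sum(R_i^2/n_i) - 3(N+1)
     = 12/(11*12) * (13^2/4 + 31^2/4 + 22^2/3) - 3*12
     = 0.090909 * 443.833 - 36
     = 4.348485.
Step 4: Ties present; correction factor C = 1 - 24/(11^3 - 11) = 0.981818. Corrected H = 4.348485 / 0.981818 = 4.429012.
Step 5: Under H0, H ~ chi^2(2); p-value = 0.109207.
Step 6: alpha = 0.1. fail to reject H0.

H = 4.4290, df = 2, p = 0.109207, fail to reject H0.


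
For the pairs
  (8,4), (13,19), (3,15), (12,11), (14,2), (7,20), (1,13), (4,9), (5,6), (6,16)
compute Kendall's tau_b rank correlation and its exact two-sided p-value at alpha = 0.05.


Step 1: Enumerate the 45 unordered pairs (i,j) with i<j and classify each by sign(x_j-x_i) * sign(y_j-y_i).
  (1,2):dx=+5,dy=+15->C; (1,3):dx=-5,dy=+11->D; (1,4):dx=+4,dy=+7->C; (1,5):dx=+6,dy=-2->D
  (1,6):dx=-1,dy=+16->D; (1,7):dx=-7,dy=+9->D; (1,8):dx=-4,dy=+5->D; (1,9):dx=-3,dy=+2->D
  (1,10):dx=-2,dy=+12->D; (2,3):dx=-10,dy=-4->C; (2,4):dx=-1,dy=-8->C; (2,5):dx=+1,dy=-17->D
  (2,6):dx=-6,dy=+1->D; (2,7):dx=-12,dy=-6->C; (2,8):dx=-9,dy=-10->C; (2,9):dx=-8,dy=-13->C
  (2,10):dx=-7,dy=-3->C; (3,4):dx=+9,dy=-4->D; (3,5):dx=+11,dy=-13->D; (3,6):dx=+4,dy=+5->C
  (3,7):dx=-2,dy=-2->C; (3,8):dx=+1,dy=-6->D; (3,9):dx=+2,dy=-9->D; (3,10):dx=+3,dy=+1->C
  (4,5):dx=+2,dy=-9->D; (4,6):dx=-5,dy=+9->D; (4,7):dx=-11,dy=+2->D; (4,8):dx=-8,dy=-2->C
  (4,9):dx=-7,dy=-5->C; (4,10):dx=-6,dy=+5->D; (5,6):dx=-7,dy=+18->D; (5,7):dx=-13,dy=+11->D
  (5,8):dx=-10,dy=+7->D; (5,9):dx=-9,dy=+4->D; (5,10):dx=-8,dy=+14->D; (6,7):dx=-6,dy=-7->C
  (6,8):dx=-3,dy=-11->C; (6,9):dx=-2,dy=-14->C; (6,10):dx=-1,dy=-4->C; (7,8):dx=+3,dy=-4->D
  (7,9):dx=+4,dy=-7->D; (7,10):dx=+5,dy=+3->C; (8,9):dx=+1,dy=-3->D; (8,10):dx=+2,dy=+7->C
  (9,10):dx=+1,dy=+10->C
Step 2: C = 20, D = 25, total pairs = 45.
Step 3: tau = (C - D)/(n(n-1)/2) = (20 - 25)/45 = -0.111111.
Step 4: Exact two-sided p-value (enumerate n! = 3628800 permutations of y under H0): p = 0.727490.
Step 5: alpha = 0.05. fail to reject H0.

tau_b = -0.1111 (C=20, D=25), p = 0.727490, fail to reject H0.


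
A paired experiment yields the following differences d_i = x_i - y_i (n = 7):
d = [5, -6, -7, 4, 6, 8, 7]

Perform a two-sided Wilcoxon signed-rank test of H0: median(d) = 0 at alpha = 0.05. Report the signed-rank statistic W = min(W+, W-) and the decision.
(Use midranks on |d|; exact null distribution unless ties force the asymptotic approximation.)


Step 1: Drop any zero differences (none here) and take |d_i|.
|d| = [5, 6, 7, 4, 6, 8, 7]
Step 2: Midrank |d_i| (ties get averaged ranks).
ranks: |5|->2, |6|->3.5, |7|->5.5, |4|->1, |6|->3.5, |8|->7, |7|->5.5
Step 3: Attach original signs; sum ranks with positive sign and with negative sign.
W+ = 2 + 1 + 3.5 + 7 + 5.5 = 19
W- = 3.5 + 5.5 = 9
(Check: W+ + W- = 28 should equal n(n+1)/2 = 28.)
Step 4: Test statistic W = min(W+, W-) = 9.
Step 5: Ties in |d|, so use the tie-corrected normal approximation.
        E[W] = n(n+1)/4 = 7*8/4 = 14.
        Tie groups: |d|=6 (t=2), |d|=7 (t=2); sum(t^3 - t) = 12.
        Var[W] = n(n+1)(2n+1)/24 - sum(t^3-t)/48 = 840/24 - 12/48 = 34.75.
        z = (W - E[W]) / sqrt(Var[W]) = (9 - 14) / 5.8949 = -0.8482.
        Two-sided p = 2*Phi(z) = 0.396333.
Step 6: alpha = 0.05. fail to reject H0.

W+ = 19, W- = 9, W = min = 9, p = 0.396333, fail to reject H0.


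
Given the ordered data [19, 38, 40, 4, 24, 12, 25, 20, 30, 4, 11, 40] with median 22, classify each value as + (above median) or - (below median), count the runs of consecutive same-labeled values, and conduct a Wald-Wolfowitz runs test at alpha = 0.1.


Step 1: Compute median = 22; label A = above, B = below.
Labels in order: BAABABABABBA  (n_A = 6, n_B = 6)
Step 2: Count runs R = 10.
Step 3: Under H0 (random ordering), E[R] = 2*n_A*n_B/(n_A+n_B) + 1 = 2*6*6/12 + 1 = 7.0000.
        Var[R] = 2*n_A*n_B*(2*n_A*n_B - n_A - n_B) / ((n_A+n_B)^2 * (n_A+n_B-1)) = 4320/1584 = 2.7273.
        SD[R] = 1.6514.
Step 4: Continuity-corrected z = (R - 0.5 - E[R]) / SD[R] = (10 - 0.5 - 7.0000) / 1.6514 = 1.5138.
Step 5: Two-sided p-value via normal approximation = 2*(1 - Phi(|z|)) = 0.130070.
Step 6: alpha = 0.1. fail to reject H0.

R = 10, z = 1.5138, p = 0.130070, fail to reject H0.


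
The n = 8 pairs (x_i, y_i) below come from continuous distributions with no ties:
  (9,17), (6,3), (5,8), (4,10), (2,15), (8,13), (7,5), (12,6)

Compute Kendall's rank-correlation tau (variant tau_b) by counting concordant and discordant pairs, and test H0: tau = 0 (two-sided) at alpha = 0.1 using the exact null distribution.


Step 1: Enumerate the 28 unordered pairs (i,j) with i<j and classify each by sign(x_j-x_i) * sign(y_j-y_i).
  (1,2):dx=-3,dy=-14->C; (1,3):dx=-4,dy=-9->C; (1,4):dx=-5,dy=-7->C; (1,5):dx=-7,dy=-2->C
  (1,6):dx=-1,dy=-4->C; (1,7):dx=-2,dy=-12->C; (1,8):dx=+3,dy=-11->D; (2,3):dx=-1,dy=+5->D
  (2,4):dx=-2,dy=+7->D; (2,5):dx=-4,dy=+12->D; (2,6):dx=+2,dy=+10->C; (2,7):dx=+1,dy=+2->C
  (2,8):dx=+6,dy=+3->C; (3,4):dx=-1,dy=+2->D; (3,5):dx=-3,dy=+7->D; (3,6):dx=+3,dy=+5->C
  (3,7):dx=+2,dy=-3->D; (3,8):dx=+7,dy=-2->D; (4,5):dx=-2,dy=+5->D; (4,6):dx=+4,dy=+3->C
  (4,7):dx=+3,dy=-5->D; (4,8):dx=+8,dy=-4->D; (5,6):dx=+6,dy=-2->D; (5,7):dx=+5,dy=-10->D
  (5,8):dx=+10,dy=-9->D; (6,7):dx=-1,dy=-8->C; (6,8):dx=+4,dy=-7->D; (7,8):dx=+5,dy=+1->C
Step 2: C = 13, D = 15, total pairs = 28.
Step 3: tau = (C - D)/(n(n-1)/2) = (13 - 15)/28 = -0.071429.
Step 4: Exact two-sided p-value (enumerate n! = 40320 permutations of y under H0): p = 0.904861.
Step 5: alpha = 0.1. fail to reject H0.

tau_b = -0.0714 (C=13, D=15), p = 0.904861, fail to reject H0.


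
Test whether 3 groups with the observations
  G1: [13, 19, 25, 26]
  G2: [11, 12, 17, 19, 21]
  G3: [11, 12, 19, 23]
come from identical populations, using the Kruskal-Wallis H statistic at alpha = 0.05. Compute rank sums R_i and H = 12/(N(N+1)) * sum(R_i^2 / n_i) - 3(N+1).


Step 1: Combine all N = 13 observations and assign midranks.
sorted (value, group, rank): (11,G2,1.5), (11,G3,1.5), (12,G2,3.5), (12,G3,3.5), (13,G1,5), (17,G2,6), (19,G1,8), (19,G2,8), (19,G3,8), (21,G2,10), (23,G3,11), (25,G1,12), (26,G1,13)
Step 2: Sum ranks within each group.
R_1 = 38 (n_1 = 4)
R_2 = 29 (n_2 = 5)
R_3 = 24 (n_3 = 4)
Step 3: H = 12/(N(N+1)) * sum(R_i^2/n_i) - 3(N+1)
     = 12/(13*14) * (38^2/4 + 29^2/5 + 24^2/4) - 3*14
     = 0.065934 * 673.2 - 42
     = 2.386813.
Step 4: Ties present; correction factor C = 1 - 36/(13^3 - 13) = 0.983516. Corrected H = 2.386813 / 0.983516 = 2.426816.
Step 5: Under H0, H ~ chi^2(2); p-value = 0.297183.
Step 6: alpha = 0.05. fail to reject H0.

H = 2.4268, df = 2, p = 0.297183, fail to reject H0.


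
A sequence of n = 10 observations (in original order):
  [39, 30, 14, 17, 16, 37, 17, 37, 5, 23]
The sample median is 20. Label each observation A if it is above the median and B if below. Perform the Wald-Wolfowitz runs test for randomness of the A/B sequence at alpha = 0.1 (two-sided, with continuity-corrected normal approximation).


Step 1: Compute median = 20; label A = above, B = below.
Labels in order: AABBBABABA  (n_A = 5, n_B = 5)
Step 2: Count runs R = 7.
Step 3: Under H0 (random ordering), E[R] = 2*n_A*n_B/(n_A+n_B) + 1 = 2*5*5/10 + 1 = 6.0000.
        Var[R] = 2*n_A*n_B*(2*n_A*n_B - n_A - n_B) / ((n_A+n_B)^2 * (n_A+n_B-1)) = 2000/900 = 2.2222.
        SD[R] = 1.4907.
Step 4: Continuity-corrected z = (R - 0.5 - E[R]) / SD[R] = (7 - 0.5 - 6.0000) / 1.4907 = 0.3354.
Step 5: Two-sided p-value via normal approximation = 2*(1 - Phi(|z|)) = 0.737316.
Step 6: alpha = 0.1. fail to reject H0.

R = 7, z = 0.3354, p = 0.737316, fail to reject H0.


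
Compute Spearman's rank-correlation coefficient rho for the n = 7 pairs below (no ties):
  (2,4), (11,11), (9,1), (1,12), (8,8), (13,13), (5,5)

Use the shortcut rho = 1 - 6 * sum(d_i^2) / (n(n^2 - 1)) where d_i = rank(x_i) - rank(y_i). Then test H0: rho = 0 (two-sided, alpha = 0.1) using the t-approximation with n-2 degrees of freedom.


Step 1: Rank x and y separately (midranks; no ties here).
rank(x): 2->2, 11->6, 9->5, 1->1, 8->4, 13->7, 5->3
rank(y): 4->2, 11->5, 1->1, 12->6, 8->4, 13->7, 5->3
Step 2: d_i = R_x(i) - R_y(i); compute d_i^2.
  (2-2)^2=0, (6-5)^2=1, (5-1)^2=16, (1-6)^2=25, (4-4)^2=0, (7-7)^2=0, (3-3)^2=0
sum(d^2) = 42.
Step 3: rho = 1 - 6*42 / (7*(7^2 - 1)) = 1 - 252/336 = 0.250000.
Step 4: Under H0, t = rho * sqrt((n-2)/(1-rho^2)) = 0.5774 ~ t(5).
Step 5: Two-sided p-value from the t-distribution with 5 df = 0.588724.
Step 6: alpha = 0.1. fail to reject H0.

rho = 0.2500, p = 0.588724, fail to reject H0 at alpha = 0.1.


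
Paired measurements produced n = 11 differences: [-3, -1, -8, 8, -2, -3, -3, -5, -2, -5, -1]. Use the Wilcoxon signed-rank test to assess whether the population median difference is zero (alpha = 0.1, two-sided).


Step 1: Drop any zero differences (none here) and take |d_i|.
|d| = [3, 1, 8, 8, 2, 3, 3, 5, 2, 5, 1]
Step 2: Midrank |d_i| (ties get averaged ranks).
ranks: |3|->6, |1|->1.5, |8|->10.5, |8|->10.5, |2|->3.5, |3|->6, |3|->6, |5|->8.5, |2|->3.5, |5|->8.5, |1|->1.5
Step 3: Attach original signs; sum ranks with positive sign and with negative sign.
W+ = 10.5 = 10.5
W- = 6 + 1.5 + 10.5 + 3.5 + 6 + 6 + 8.5 + 3.5 + 8.5 + 1.5 = 55.5
(Check: W+ + W- = 66 should equal n(n+1)/2 = 66.)
Step 4: Test statistic W = min(W+, W-) = 10.5.
Step 5: Ties in |d|, so use the tie-corrected normal approximation.
        E[W] = n(n+1)/4 = 11*12/4 = 33.
        Tie groups: |d|=1 (t=2), |d|=2 (t=2), |d|=3 (t=3), |d|=5 (t=2), |d|=8 (t=2); sum(t^3 - t) = 48.
        Var[W] = n(n+1)(2n+1)/24 - sum(t^3-t)/48 = 3036/24 - 48/48 = 125.5.
        z = (W - E[W]) / sqrt(Var[W]) = (10.5 - 33) / 11.2027 = -2.0084.
        Two-sided p = 2*Phi(z) = 0.044596.
Step 6: alpha = 0.1. reject H0.

W+ = 10.5, W- = 55.5, W = min = 10.5, p = 0.044596, reject H0.


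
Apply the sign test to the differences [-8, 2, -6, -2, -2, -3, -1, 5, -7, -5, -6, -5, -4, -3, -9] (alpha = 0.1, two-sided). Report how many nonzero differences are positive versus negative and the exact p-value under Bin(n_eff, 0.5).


Step 1: Discard zero differences. Original n = 15; n_eff = number of nonzero differences = 15.
Nonzero differences (with sign): -8, +2, -6, -2, -2, -3, -1, +5, -7, -5, -6, -5, -4, -3, -9
Step 2: Count signs: positive = 2, negative = 13.
Step 3: Under H0: P(positive) = 0.5, so the number of positives S ~ Bin(15, 0.5).
Step 4: Two-sided exact p-value = sum of Bin(15,0.5) probabilities at or below the observed probability = 0.007385.
Step 5: alpha = 0.1. reject H0.

n_eff = 15, pos = 2, neg = 13, p = 0.007385, reject H0.


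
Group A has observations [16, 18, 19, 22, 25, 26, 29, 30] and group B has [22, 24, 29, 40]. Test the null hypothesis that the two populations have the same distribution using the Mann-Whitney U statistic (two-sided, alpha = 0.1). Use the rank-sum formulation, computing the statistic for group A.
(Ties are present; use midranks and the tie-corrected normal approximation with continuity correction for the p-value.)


Step 1: Combine and sort all 12 observations; assign midranks.
sorted (value, group): (16,X), (18,X), (19,X), (22,X), (22,Y), (24,Y), (25,X), (26,X), (29,X), (29,Y), (30,X), (40,Y)
ranks: 16->1, 18->2, 19->3, 22->4.5, 22->4.5, 24->6, 25->7, 26->8, 29->9.5, 29->9.5, 30->11, 40->12
Step 2: Rank sum for X: R1 = 1 + 2 + 3 + 4.5 + 7 + 8 + 9.5 + 11 = 46.
Step 3: U_X = R1 - n1(n1+1)/2 = 46 - 8*9/2 = 46 - 36 = 10.
       U_Y = n1*n2 - U_X = 32 - 10 = 22.
Step 4: Ties are present, so use the tie-corrected normal approximation (with continuity correction) for the p-value.
Step 5: p-value = 0.348547; compare to alpha = 0.1. fail to reject H0.

U_X = 10, p = 0.348547, fail to reject H0 at alpha = 0.1.


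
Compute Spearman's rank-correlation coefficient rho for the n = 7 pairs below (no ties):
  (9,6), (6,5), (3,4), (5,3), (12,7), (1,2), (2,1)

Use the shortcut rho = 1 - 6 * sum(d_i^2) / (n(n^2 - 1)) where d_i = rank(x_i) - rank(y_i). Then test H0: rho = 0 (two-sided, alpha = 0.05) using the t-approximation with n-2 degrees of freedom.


Step 1: Rank x and y separately (midranks; no ties here).
rank(x): 9->6, 6->5, 3->3, 5->4, 12->7, 1->1, 2->2
rank(y): 6->6, 5->5, 4->4, 3->3, 7->7, 2->2, 1->1
Step 2: d_i = R_x(i) - R_y(i); compute d_i^2.
  (6-6)^2=0, (5-5)^2=0, (3-4)^2=1, (4-3)^2=1, (7-7)^2=0, (1-2)^2=1, (2-1)^2=1
sum(d^2) = 4.
Step 3: rho = 1 - 6*4 / (7*(7^2 - 1)) = 1 - 24/336 = 0.928571.
Step 4: Under H0, t = rho * sqrt((n-2)/(1-rho^2)) = 5.5943 ~ t(5).
Step 5: Two-sided p-value from the t-distribution with 5 df = 0.002519.
Step 6: alpha = 0.05. reject H0.

rho = 0.9286, p = 0.002519, reject H0 at alpha = 0.05.


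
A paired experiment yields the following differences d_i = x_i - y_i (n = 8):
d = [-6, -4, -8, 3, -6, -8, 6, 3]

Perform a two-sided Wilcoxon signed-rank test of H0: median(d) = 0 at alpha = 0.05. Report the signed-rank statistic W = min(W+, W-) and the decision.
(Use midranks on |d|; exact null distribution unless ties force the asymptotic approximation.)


Step 1: Drop any zero differences (none here) and take |d_i|.
|d| = [6, 4, 8, 3, 6, 8, 6, 3]
Step 2: Midrank |d_i| (ties get averaged ranks).
ranks: |6|->5, |4|->3, |8|->7.5, |3|->1.5, |6|->5, |8|->7.5, |6|->5, |3|->1.5
Step 3: Attach original signs; sum ranks with positive sign and with negative sign.
W+ = 1.5 + 5 + 1.5 = 8
W- = 5 + 3 + 7.5 + 5 + 7.5 = 28
(Check: W+ + W- = 36 should equal n(n+1)/2 = 36.)
Step 4: Test statistic W = min(W+, W-) = 8.
Step 5: Ties in |d|, so use the tie-corrected normal approximation.
        E[W] = n(n+1)/4 = 8*9/4 = 18.
        Tie groups: |d|=3 (t=2), |d|=6 (t=3), |d|=8 (t=2); sum(t^3 - t) = 36.
        Var[W] = n(n+1)(2n+1)/24 - sum(t^3-t)/48 = 1224/24 - 36/48 = 50.25.
        z = (W - E[W]) / sqrt(Var[W]) = (8 - 18) / 7.0887 = -1.4107.
        Two-sided p = 2*Phi(z) = 0.158336.
Step 6: alpha = 0.05. fail to reject H0.

W+ = 8, W- = 28, W = min = 8, p = 0.158336, fail to reject H0.


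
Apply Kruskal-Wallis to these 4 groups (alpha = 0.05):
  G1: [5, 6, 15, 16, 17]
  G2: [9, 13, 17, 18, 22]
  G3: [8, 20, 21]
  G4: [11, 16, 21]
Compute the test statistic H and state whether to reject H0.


Step 1: Combine all N = 16 observations and assign midranks.
sorted (value, group, rank): (5,G1,1), (6,G1,2), (8,G3,3), (9,G2,4), (11,G4,5), (13,G2,6), (15,G1,7), (16,G1,8.5), (16,G4,8.5), (17,G1,10.5), (17,G2,10.5), (18,G2,12), (20,G3,13), (21,G3,14.5), (21,G4,14.5), (22,G2,16)
Step 2: Sum ranks within each group.
R_1 = 29 (n_1 = 5)
R_2 = 48.5 (n_2 = 5)
R_3 = 30.5 (n_3 = 3)
R_4 = 28 (n_4 = 3)
Step 3: H = 12/(N(N+1)) * sum(R_i^2/n_i) - 3(N+1)
     = 12/(16*17) * (29^2/5 + 48.5^2/5 + 30.5^2/3 + 28^2/3) - 3*17
     = 0.044118 * 1210.07 - 51
     = 2.385294.
Step 4: Ties present; correction factor C = 1 - 18/(16^3 - 16) = 0.995588. Corrected H = 2.385294 / 0.995588 = 2.395864.
Step 5: Under H0, H ~ chi^2(3); p-value = 0.494405.
Step 6: alpha = 0.05. fail to reject H0.

H = 2.3959, df = 3, p = 0.494405, fail to reject H0.


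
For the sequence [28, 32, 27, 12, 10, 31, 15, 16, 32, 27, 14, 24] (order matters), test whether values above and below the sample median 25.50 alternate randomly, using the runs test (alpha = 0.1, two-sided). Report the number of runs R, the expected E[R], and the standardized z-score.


Step 1: Compute median = 25.50; label A = above, B = below.
Labels in order: AAABBABBAABB  (n_A = 6, n_B = 6)
Step 2: Count runs R = 6.
Step 3: Under H0 (random ordering), E[R] = 2*n_A*n_B/(n_A+n_B) + 1 = 2*6*6/12 + 1 = 7.0000.
        Var[R] = 2*n_A*n_B*(2*n_A*n_B - n_A - n_B) / ((n_A+n_B)^2 * (n_A+n_B-1)) = 4320/1584 = 2.7273.
        SD[R] = 1.6514.
Step 4: Continuity-corrected z = (R + 0.5 - E[R]) / SD[R] = (6 + 0.5 - 7.0000) / 1.6514 = -0.3028.
Step 5: Two-sided p-value via normal approximation = 2*(1 - Phi(|z|)) = 0.762069.
Step 6: alpha = 0.1. fail to reject H0.

R = 6, z = -0.3028, p = 0.762069, fail to reject H0.


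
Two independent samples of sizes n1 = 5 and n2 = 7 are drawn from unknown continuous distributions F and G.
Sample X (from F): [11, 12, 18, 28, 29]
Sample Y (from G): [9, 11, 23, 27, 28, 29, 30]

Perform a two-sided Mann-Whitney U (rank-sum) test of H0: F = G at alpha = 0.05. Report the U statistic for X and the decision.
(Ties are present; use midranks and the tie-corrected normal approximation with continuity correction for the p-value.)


Step 1: Combine and sort all 12 observations; assign midranks.
sorted (value, group): (9,Y), (11,X), (11,Y), (12,X), (18,X), (23,Y), (27,Y), (28,X), (28,Y), (29,X), (29,Y), (30,Y)
ranks: 9->1, 11->2.5, 11->2.5, 12->4, 18->5, 23->6, 27->7, 28->8.5, 28->8.5, 29->10.5, 29->10.5, 30->12
Step 2: Rank sum for X: R1 = 2.5 + 4 + 5 + 8.5 + 10.5 = 30.5.
Step 3: U_X = R1 - n1(n1+1)/2 = 30.5 - 5*6/2 = 30.5 - 15 = 15.5.
       U_Y = n1*n2 - U_X = 35 - 15.5 = 19.5.
Step 4: Ties are present, so use the tie-corrected normal approximation (with continuity correction) for the p-value.
Step 5: p-value = 0.806544; compare to alpha = 0.05. fail to reject H0.

U_X = 15.5, p = 0.806544, fail to reject H0 at alpha = 0.05.


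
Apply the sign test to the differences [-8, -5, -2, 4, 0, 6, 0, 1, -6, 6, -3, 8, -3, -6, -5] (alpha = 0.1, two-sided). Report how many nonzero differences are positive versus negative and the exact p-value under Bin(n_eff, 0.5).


Step 1: Discard zero differences. Original n = 15; n_eff = number of nonzero differences = 13.
Nonzero differences (with sign): -8, -5, -2, +4, +6, +1, -6, +6, -3, +8, -3, -6, -5
Step 2: Count signs: positive = 5, negative = 8.
Step 3: Under H0: P(positive) = 0.5, so the number of positives S ~ Bin(13, 0.5).
Step 4: Two-sided exact p-value = sum of Bin(13,0.5) probabilities at or below the observed probability = 0.581055.
Step 5: alpha = 0.1. fail to reject H0.

n_eff = 13, pos = 5, neg = 8, p = 0.581055, fail to reject H0.


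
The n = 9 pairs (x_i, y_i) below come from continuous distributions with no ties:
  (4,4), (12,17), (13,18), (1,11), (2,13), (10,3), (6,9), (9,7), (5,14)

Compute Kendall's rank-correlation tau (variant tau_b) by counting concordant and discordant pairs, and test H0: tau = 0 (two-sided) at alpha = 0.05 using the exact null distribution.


Step 1: Enumerate the 36 unordered pairs (i,j) with i<j and classify each by sign(x_j-x_i) * sign(y_j-y_i).
  (1,2):dx=+8,dy=+13->C; (1,3):dx=+9,dy=+14->C; (1,4):dx=-3,dy=+7->D; (1,5):dx=-2,dy=+9->D
  (1,6):dx=+6,dy=-1->D; (1,7):dx=+2,dy=+5->C; (1,8):dx=+5,dy=+3->C; (1,9):dx=+1,dy=+10->C
  (2,3):dx=+1,dy=+1->C; (2,4):dx=-11,dy=-6->C; (2,5):dx=-10,dy=-4->C; (2,6):dx=-2,dy=-14->C
  (2,7):dx=-6,dy=-8->C; (2,8):dx=-3,dy=-10->C; (2,9):dx=-7,dy=-3->C; (3,4):dx=-12,dy=-7->C
  (3,5):dx=-11,dy=-5->C; (3,6):dx=-3,dy=-15->C; (3,7):dx=-7,dy=-9->C; (3,8):dx=-4,dy=-11->C
  (3,9):dx=-8,dy=-4->C; (4,5):dx=+1,dy=+2->C; (4,6):dx=+9,dy=-8->D; (4,7):dx=+5,dy=-2->D
  (4,8):dx=+8,dy=-4->D; (4,9):dx=+4,dy=+3->C; (5,6):dx=+8,dy=-10->D; (5,7):dx=+4,dy=-4->D
  (5,8):dx=+7,dy=-6->D; (5,9):dx=+3,dy=+1->C; (6,7):dx=-4,dy=+6->D; (6,8):dx=-1,dy=+4->D
  (6,9):dx=-5,dy=+11->D; (7,8):dx=+3,dy=-2->D; (7,9):dx=-1,dy=+5->D; (8,9):dx=-4,dy=+7->D
Step 2: C = 21, D = 15, total pairs = 36.
Step 3: tau = (C - D)/(n(n-1)/2) = (21 - 15)/36 = 0.166667.
Step 4: Exact two-sided p-value (enumerate n! = 362880 permutations of y under H0): p = 0.612202.
Step 5: alpha = 0.05. fail to reject H0.

tau_b = 0.1667 (C=21, D=15), p = 0.612202, fail to reject H0.


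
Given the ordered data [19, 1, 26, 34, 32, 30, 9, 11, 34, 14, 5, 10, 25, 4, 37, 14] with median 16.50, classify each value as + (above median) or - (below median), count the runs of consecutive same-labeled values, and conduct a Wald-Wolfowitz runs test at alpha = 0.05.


Step 1: Compute median = 16.50; label A = above, B = below.
Labels in order: ABAAAABBABBBABAB  (n_A = 8, n_B = 8)
Step 2: Count runs R = 10.
Step 3: Under H0 (random ordering), E[R] = 2*n_A*n_B/(n_A+n_B) + 1 = 2*8*8/16 + 1 = 9.0000.
        Var[R] = 2*n_A*n_B*(2*n_A*n_B - n_A - n_B) / ((n_A+n_B)^2 * (n_A+n_B-1)) = 14336/3840 = 3.7333.
        SD[R] = 1.9322.
Step 4: Continuity-corrected z = (R - 0.5 - E[R]) / SD[R] = (10 - 0.5 - 9.0000) / 1.9322 = 0.2588.
Step 5: Two-sided p-value via normal approximation = 2*(1 - Phi(|z|)) = 0.795809.
Step 6: alpha = 0.05. fail to reject H0.

R = 10, z = 0.2588, p = 0.795809, fail to reject H0.


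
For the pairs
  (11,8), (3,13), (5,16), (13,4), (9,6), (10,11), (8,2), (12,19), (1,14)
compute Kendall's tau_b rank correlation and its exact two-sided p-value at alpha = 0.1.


Step 1: Enumerate the 36 unordered pairs (i,j) with i<j and classify each by sign(x_j-x_i) * sign(y_j-y_i).
  (1,2):dx=-8,dy=+5->D; (1,3):dx=-6,dy=+8->D; (1,4):dx=+2,dy=-4->D; (1,5):dx=-2,dy=-2->C
  (1,6):dx=-1,dy=+3->D; (1,7):dx=-3,dy=-6->C; (1,8):dx=+1,dy=+11->C; (1,9):dx=-10,dy=+6->D
  (2,3):dx=+2,dy=+3->C; (2,4):dx=+10,dy=-9->D; (2,5):dx=+6,dy=-7->D; (2,6):dx=+7,dy=-2->D
  (2,7):dx=+5,dy=-11->D; (2,8):dx=+9,dy=+6->C; (2,9):dx=-2,dy=+1->D; (3,4):dx=+8,dy=-12->D
  (3,5):dx=+4,dy=-10->D; (3,6):dx=+5,dy=-5->D; (3,7):dx=+3,dy=-14->D; (3,8):dx=+7,dy=+3->C
  (3,9):dx=-4,dy=-2->C; (4,5):dx=-4,dy=+2->D; (4,6):dx=-3,dy=+7->D; (4,7):dx=-5,dy=-2->C
  (4,8):dx=-1,dy=+15->D; (4,9):dx=-12,dy=+10->D; (5,6):dx=+1,dy=+5->C; (5,7):dx=-1,dy=-4->C
  (5,8):dx=+3,dy=+13->C; (5,9):dx=-8,dy=+8->D; (6,7):dx=-2,dy=-9->C; (6,8):dx=+2,dy=+8->C
  (6,9):dx=-9,dy=+3->D; (7,8):dx=+4,dy=+17->C; (7,9):dx=-7,dy=+12->D; (8,9):dx=-11,dy=-5->C
Step 2: C = 15, D = 21, total pairs = 36.
Step 3: tau = (C - D)/(n(n-1)/2) = (15 - 21)/36 = -0.166667.
Step 4: Exact two-sided p-value (enumerate n! = 362880 permutations of y under H0): p = 0.612202.
Step 5: alpha = 0.1. fail to reject H0.

tau_b = -0.1667 (C=15, D=21), p = 0.612202, fail to reject H0.


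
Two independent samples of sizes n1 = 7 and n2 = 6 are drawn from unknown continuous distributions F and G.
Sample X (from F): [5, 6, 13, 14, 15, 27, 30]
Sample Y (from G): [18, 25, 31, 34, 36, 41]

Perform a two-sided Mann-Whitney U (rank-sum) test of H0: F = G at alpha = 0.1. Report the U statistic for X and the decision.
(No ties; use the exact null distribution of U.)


Step 1: Combine and sort all 13 observations; assign midranks.
sorted (value, group): (5,X), (6,X), (13,X), (14,X), (15,X), (18,Y), (25,Y), (27,X), (30,X), (31,Y), (34,Y), (36,Y), (41,Y)
ranks: 5->1, 6->2, 13->3, 14->4, 15->5, 18->6, 25->7, 27->8, 30->9, 31->10, 34->11, 36->12, 41->13
Step 2: Rank sum for X: R1 = 1 + 2 + 3 + 4 + 5 + 8 + 9 = 32.
Step 3: U_X = R1 - n1(n1+1)/2 = 32 - 7*8/2 = 32 - 28 = 4.
       U_Y = n1*n2 - U_X = 42 - 4 = 38.
Step 4: No ties, so the exact null distribution of U (based on enumerating the C(13,7) = 1716 equally likely rank assignments) gives the two-sided p-value.
Step 5: p-value = 0.013986; compare to alpha = 0.1. reject H0.

U_X = 4, p = 0.013986, reject H0 at alpha = 0.1.


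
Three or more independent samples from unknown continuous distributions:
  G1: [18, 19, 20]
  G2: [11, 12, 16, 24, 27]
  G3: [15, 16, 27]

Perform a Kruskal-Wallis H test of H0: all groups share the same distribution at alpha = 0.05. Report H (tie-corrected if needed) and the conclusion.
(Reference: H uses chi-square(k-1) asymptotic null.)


Step 1: Combine all N = 11 observations and assign midranks.
sorted (value, group, rank): (11,G2,1), (12,G2,2), (15,G3,3), (16,G2,4.5), (16,G3,4.5), (18,G1,6), (19,G1,7), (20,G1,8), (24,G2,9), (27,G2,10.5), (27,G3,10.5)
Step 2: Sum ranks within each group.
R_1 = 21 (n_1 = 3)
R_2 = 27 (n_2 = 5)
R_3 = 18 (n_3 = 3)
Step 3: H = 12/(N(N+1)) * sum(R_i^2/n_i) - 3(N+1)
     = 12/(11*12) * (21^2/3 + 27^2/5 + 18^2/3) - 3*12
     = 0.090909 * 400.8 - 36
     = 0.436364.
Step 4: Ties present; correction factor C = 1 - 12/(11^3 - 11) = 0.990909. Corrected H = 0.436364 / 0.990909 = 0.440367.
Step 5: Under H0, H ~ chi^2(2); p-value = 0.802372.
Step 6: alpha = 0.05. fail to reject H0.

H = 0.4404, df = 2, p = 0.802372, fail to reject H0.


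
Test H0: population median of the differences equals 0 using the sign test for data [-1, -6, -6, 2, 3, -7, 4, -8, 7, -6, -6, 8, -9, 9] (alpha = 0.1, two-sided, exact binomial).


Step 1: Discard zero differences. Original n = 14; n_eff = number of nonzero differences = 14.
Nonzero differences (with sign): -1, -6, -6, +2, +3, -7, +4, -8, +7, -6, -6, +8, -9, +9
Step 2: Count signs: positive = 6, negative = 8.
Step 3: Under H0: P(positive) = 0.5, so the number of positives S ~ Bin(14, 0.5).
Step 4: Two-sided exact p-value = sum of Bin(14,0.5) probabilities at or below the observed probability = 0.790527.
Step 5: alpha = 0.1. fail to reject H0.

n_eff = 14, pos = 6, neg = 8, p = 0.790527, fail to reject H0.


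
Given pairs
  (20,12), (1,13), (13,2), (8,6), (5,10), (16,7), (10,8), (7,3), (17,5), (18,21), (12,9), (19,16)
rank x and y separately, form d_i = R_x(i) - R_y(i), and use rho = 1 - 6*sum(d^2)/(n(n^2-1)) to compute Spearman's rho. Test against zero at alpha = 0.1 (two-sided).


Step 1: Rank x and y separately (midranks; no ties here).
rank(x): 20->12, 1->1, 13->7, 8->4, 5->2, 16->8, 10->5, 7->3, 17->9, 18->10, 12->6, 19->11
rank(y): 12->9, 13->10, 2->1, 6->4, 10->8, 7->5, 8->6, 3->2, 5->3, 21->12, 9->7, 16->11
Step 2: d_i = R_x(i) - R_y(i); compute d_i^2.
  (12-9)^2=9, (1-10)^2=81, (7-1)^2=36, (4-4)^2=0, (2-8)^2=36, (8-5)^2=9, (5-6)^2=1, (3-2)^2=1, (9-3)^2=36, (10-12)^2=4, (6-7)^2=1, (11-11)^2=0
sum(d^2) = 214.
Step 3: rho = 1 - 6*214 / (12*(12^2 - 1)) = 1 - 1284/1716 = 0.251748.
Step 4: Under H0, t = rho * sqrt((n-2)/(1-rho^2)) = 0.8226 ~ t(10).
Step 5: Two-sided p-value from the t-distribution with 10 df = 0.429919.
Step 6: alpha = 0.1. fail to reject H0.

rho = 0.2517, p = 0.429919, fail to reject H0 at alpha = 0.1.


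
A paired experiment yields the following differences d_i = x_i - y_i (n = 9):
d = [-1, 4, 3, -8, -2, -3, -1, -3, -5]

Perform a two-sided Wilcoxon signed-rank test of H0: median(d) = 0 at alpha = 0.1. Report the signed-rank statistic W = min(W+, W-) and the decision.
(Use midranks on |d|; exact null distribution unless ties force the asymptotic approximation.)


Step 1: Drop any zero differences (none here) and take |d_i|.
|d| = [1, 4, 3, 8, 2, 3, 1, 3, 5]
Step 2: Midrank |d_i| (ties get averaged ranks).
ranks: |1|->1.5, |4|->7, |3|->5, |8|->9, |2|->3, |3|->5, |1|->1.5, |3|->5, |5|->8
Step 3: Attach original signs; sum ranks with positive sign and with negative sign.
W+ = 7 + 5 = 12
W- = 1.5 + 9 + 3 + 5 + 1.5 + 5 + 8 = 33
(Check: W+ + W- = 45 should equal n(n+1)/2 = 45.)
Step 4: Test statistic W = min(W+, W-) = 12.
Step 5: Ties in |d|, so use the tie-corrected normal approximation.
        E[W] = n(n+1)/4 = 9*10/4 = 22.5.
        Tie groups: |d|=1 (t=2), |d|=3 (t=3); sum(t^3 - t) = 30.
        Var[W] = n(n+1)(2n+1)/24 - sum(t^3-t)/48 = 1710/24 - 30/48 = 70.625.
        z = (W - E[W]) / sqrt(Var[W]) = (12 - 22.5) / 8.4039 = -1.2494.
        Two-sided p = 2*Phi(z) = 0.211510.
Step 6: alpha = 0.1. fail to reject H0.

W+ = 12, W- = 33, W = min = 12, p = 0.211510, fail to reject H0.


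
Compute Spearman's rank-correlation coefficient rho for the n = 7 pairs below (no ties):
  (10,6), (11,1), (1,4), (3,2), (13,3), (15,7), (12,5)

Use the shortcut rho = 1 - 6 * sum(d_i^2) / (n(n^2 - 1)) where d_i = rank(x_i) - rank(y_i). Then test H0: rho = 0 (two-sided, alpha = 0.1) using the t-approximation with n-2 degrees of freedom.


Step 1: Rank x and y separately (midranks; no ties here).
rank(x): 10->3, 11->4, 1->1, 3->2, 13->6, 15->7, 12->5
rank(y): 6->6, 1->1, 4->4, 2->2, 3->3, 7->7, 5->5
Step 2: d_i = R_x(i) - R_y(i); compute d_i^2.
  (3-6)^2=9, (4-1)^2=9, (1-4)^2=9, (2-2)^2=0, (6-3)^2=9, (7-7)^2=0, (5-5)^2=0
sum(d^2) = 36.
Step 3: rho = 1 - 6*36 / (7*(7^2 - 1)) = 1 - 216/336 = 0.357143.
Step 4: Under H0, t = rho * sqrt((n-2)/(1-rho^2)) = 0.8550 ~ t(5).
Step 5: Two-sided p-value from the t-distribution with 5 df = 0.431611.
Step 6: alpha = 0.1. fail to reject H0.

rho = 0.3571, p = 0.431611, fail to reject H0 at alpha = 0.1.


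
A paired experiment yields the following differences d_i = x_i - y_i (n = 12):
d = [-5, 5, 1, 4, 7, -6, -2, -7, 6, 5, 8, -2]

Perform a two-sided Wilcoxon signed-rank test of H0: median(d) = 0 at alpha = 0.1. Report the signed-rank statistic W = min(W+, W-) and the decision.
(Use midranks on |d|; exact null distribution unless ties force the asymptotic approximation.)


Step 1: Drop any zero differences (none here) and take |d_i|.
|d| = [5, 5, 1, 4, 7, 6, 2, 7, 6, 5, 8, 2]
Step 2: Midrank |d_i| (ties get averaged ranks).
ranks: |5|->6, |5|->6, |1|->1, |4|->4, |7|->10.5, |6|->8.5, |2|->2.5, |7|->10.5, |6|->8.5, |5|->6, |8|->12, |2|->2.5
Step 3: Attach original signs; sum ranks with positive sign and with negative sign.
W+ = 6 + 1 + 4 + 10.5 + 8.5 + 6 + 12 = 48
W- = 6 + 8.5 + 2.5 + 10.5 + 2.5 = 30
(Check: W+ + W- = 78 should equal n(n+1)/2 = 78.)
Step 4: Test statistic W = min(W+, W-) = 30.
Step 5: Ties in |d|, so use the tie-corrected normal approximation.
        E[W] = n(n+1)/4 = 12*13/4 = 39.
        Tie groups: |d|=2 (t=2), |d|=5 (t=3), |d|=6 (t=2), |d|=7 (t=2); sum(t^3 - t) = 42.
        Var[W] = n(n+1)(2n+1)/24 - sum(t^3-t)/48 = 3900/24 - 42/48 = 161.625.
        z = (W - E[W]) / sqrt(Var[W]) = (30 - 39) / 12.7132 = -0.7079.
        Two-sided p = 2*Phi(z) = 0.478991.
Step 6: alpha = 0.1. fail to reject H0.

W+ = 48, W- = 30, W = min = 30, p = 0.478991, fail to reject H0.


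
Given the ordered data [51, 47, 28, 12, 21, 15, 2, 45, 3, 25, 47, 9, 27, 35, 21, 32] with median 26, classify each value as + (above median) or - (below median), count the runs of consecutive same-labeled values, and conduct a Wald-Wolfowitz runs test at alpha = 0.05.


Step 1: Compute median = 26; label A = above, B = below.
Labels in order: AAABBBBABBABAABA  (n_A = 8, n_B = 8)
Step 2: Count runs R = 9.
Step 3: Under H0 (random ordering), E[R] = 2*n_A*n_B/(n_A+n_B) + 1 = 2*8*8/16 + 1 = 9.0000.
        Var[R] = 2*n_A*n_B*(2*n_A*n_B - n_A - n_B) / ((n_A+n_B)^2 * (n_A+n_B-1)) = 14336/3840 = 3.7333.
        SD[R] = 1.9322.
Step 4: R = E[R], so z = 0 with no continuity correction.
Step 5: Two-sided p-value via normal approximation = 2*(1 - Phi(|z|)) = 1.000000.
Step 6: alpha = 0.05. fail to reject H0.

R = 9, z = 0.0000, p = 1.000000, fail to reject H0.


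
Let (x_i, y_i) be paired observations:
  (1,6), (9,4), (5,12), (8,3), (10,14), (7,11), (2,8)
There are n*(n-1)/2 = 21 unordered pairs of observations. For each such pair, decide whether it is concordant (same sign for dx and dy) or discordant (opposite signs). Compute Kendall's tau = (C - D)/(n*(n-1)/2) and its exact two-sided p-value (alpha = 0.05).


Step 1: Enumerate the 21 unordered pairs (i,j) with i<j and classify each by sign(x_j-x_i) * sign(y_j-y_i).
  (1,2):dx=+8,dy=-2->D; (1,3):dx=+4,dy=+6->C; (1,4):dx=+7,dy=-3->D; (1,5):dx=+9,dy=+8->C
  (1,6):dx=+6,dy=+5->C; (1,7):dx=+1,dy=+2->C; (2,3):dx=-4,dy=+8->D; (2,4):dx=-1,dy=-1->C
  (2,5):dx=+1,dy=+10->C; (2,6):dx=-2,dy=+7->D; (2,7):dx=-7,dy=+4->D; (3,4):dx=+3,dy=-9->D
  (3,5):dx=+5,dy=+2->C; (3,6):dx=+2,dy=-1->D; (3,7):dx=-3,dy=-4->C; (4,5):dx=+2,dy=+11->C
  (4,6):dx=-1,dy=+8->D; (4,7):dx=-6,dy=+5->D; (5,6):dx=-3,dy=-3->C; (5,7):dx=-8,dy=-6->C
  (6,7):dx=-5,dy=-3->C
Step 2: C = 12, D = 9, total pairs = 21.
Step 3: tau = (C - D)/(n(n-1)/2) = (12 - 9)/21 = 0.142857.
Step 4: Exact two-sided p-value (enumerate n! = 5040 permutations of y under H0): p = 0.772619.
Step 5: alpha = 0.05. fail to reject H0.

tau_b = 0.1429 (C=12, D=9), p = 0.772619, fail to reject H0.


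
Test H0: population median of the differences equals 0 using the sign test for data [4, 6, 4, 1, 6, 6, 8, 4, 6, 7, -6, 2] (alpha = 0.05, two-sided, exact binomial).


Step 1: Discard zero differences. Original n = 12; n_eff = number of nonzero differences = 12.
Nonzero differences (with sign): +4, +6, +4, +1, +6, +6, +8, +4, +6, +7, -6, +2
Step 2: Count signs: positive = 11, negative = 1.
Step 3: Under H0: P(positive) = 0.5, so the number of positives S ~ Bin(12, 0.5).
Step 4: Two-sided exact p-value = sum of Bin(12,0.5) probabilities at or below the observed probability = 0.006348.
Step 5: alpha = 0.05. reject H0.

n_eff = 12, pos = 11, neg = 1, p = 0.006348, reject H0.


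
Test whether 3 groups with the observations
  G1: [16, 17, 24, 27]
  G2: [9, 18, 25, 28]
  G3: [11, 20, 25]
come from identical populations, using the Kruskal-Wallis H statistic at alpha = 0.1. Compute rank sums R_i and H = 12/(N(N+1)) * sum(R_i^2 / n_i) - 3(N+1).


Step 1: Combine all N = 11 observations and assign midranks.
sorted (value, group, rank): (9,G2,1), (11,G3,2), (16,G1,3), (17,G1,4), (18,G2,5), (20,G3,6), (24,G1,7), (25,G2,8.5), (25,G3,8.5), (27,G1,10), (28,G2,11)
Step 2: Sum ranks within each group.
R_1 = 24 (n_1 = 4)
R_2 = 25.5 (n_2 = 4)
R_3 = 16.5 (n_3 = 3)
Step 3: H = 12/(N(N+1)) * sum(R_i^2/n_i) - 3(N+1)
     = 12/(11*12) * (24^2/4 + 25.5^2/4 + 16.5^2/3) - 3*12
     = 0.090909 * 397.312 - 36
     = 0.119318.
Step 4: Ties present; correction factor C = 1 - 6/(11^3 - 11) = 0.995455. Corrected H = 0.119318 / 0.995455 = 0.119863.
Step 5: Under H0, H ~ chi^2(2); p-value = 0.941829.
Step 6: alpha = 0.1. fail to reject H0.

H = 0.1199, df = 2, p = 0.941829, fail to reject H0.


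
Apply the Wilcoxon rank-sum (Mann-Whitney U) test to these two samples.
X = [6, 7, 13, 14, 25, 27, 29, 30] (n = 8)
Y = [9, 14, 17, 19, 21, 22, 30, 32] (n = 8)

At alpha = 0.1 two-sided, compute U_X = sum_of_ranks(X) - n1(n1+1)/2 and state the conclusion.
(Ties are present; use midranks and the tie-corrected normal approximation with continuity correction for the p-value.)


Step 1: Combine and sort all 16 observations; assign midranks.
sorted (value, group): (6,X), (7,X), (9,Y), (13,X), (14,X), (14,Y), (17,Y), (19,Y), (21,Y), (22,Y), (25,X), (27,X), (29,X), (30,X), (30,Y), (32,Y)
ranks: 6->1, 7->2, 9->3, 13->4, 14->5.5, 14->5.5, 17->7, 19->8, 21->9, 22->10, 25->11, 27->12, 29->13, 30->14.5, 30->14.5, 32->16
Step 2: Rank sum for X: R1 = 1 + 2 + 4 + 5.5 + 11 + 12 + 13 + 14.5 = 63.
Step 3: U_X = R1 - n1(n1+1)/2 = 63 - 8*9/2 = 63 - 36 = 27.
       U_Y = n1*n2 - U_X = 64 - 27 = 37.
Step 4: Ties are present, so use the tie-corrected normal approximation (with continuity correction) for the p-value.
Step 5: p-value = 0.636006; compare to alpha = 0.1. fail to reject H0.

U_X = 27, p = 0.636006, fail to reject H0 at alpha = 0.1.


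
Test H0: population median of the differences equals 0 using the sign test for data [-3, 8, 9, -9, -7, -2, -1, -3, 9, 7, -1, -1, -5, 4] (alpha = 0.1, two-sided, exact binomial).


Step 1: Discard zero differences. Original n = 14; n_eff = number of nonzero differences = 14.
Nonzero differences (with sign): -3, +8, +9, -9, -7, -2, -1, -3, +9, +7, -1, -1, -5, +4
Step 2: Count signs: positive = 5, negative = 9.
Step 3: Under H0: P(positive) = 0.5, so the number of positives S ~ Bin(14, 0.5).
Step 4: Two-sided exact p-value = sum of Bin(14,0.5) probabilities at or below the observed probability = 0.423950.
Step 5: alpha = 0.1. fail to reject H0.

n_eff = 14, pos = 5, neg = 9, p = 0.423950, fail to reject H0.


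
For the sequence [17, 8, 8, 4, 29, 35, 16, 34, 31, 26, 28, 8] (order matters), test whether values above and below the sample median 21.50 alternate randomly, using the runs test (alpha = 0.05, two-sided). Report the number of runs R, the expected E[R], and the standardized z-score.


Step 1: Compute median = 21.50; label A = above, B = below.
Labels in order: BBBBAABAAAAB  (n_A = 6, n_B = 6)
Step 2: Count runs R = 5.
Step 3: Under H0 (random ordering), E[R] = 2*n_A*n_B/(n_A+n_B) + 1 = 2*6*6/12 + 1 = 7.0000.
        Var[R] = 2*n_A*n_B*(2*n_A*n_B - n_A - n_B) / ((n_A+n_B)^2 * (n_A+n_B-1)) = 4320/1584 = 2.7273.
        SD[R] = 1.6514.
Step 4: Continuity-corrected z = (R + 0.5 - E[R]) / SD[R] = (5 + 0.5 - 7.0000) / 1.6514 = -0.9083.
Step 5: Two-sided p-value via normal approximation = 2*(1 - Phi(|z|)) = 0.363722.
Step 6: alpha = 0.05. fail to reject H0.

R = 5, z = -0.9083, p = 0.363722, fail to reject H0.


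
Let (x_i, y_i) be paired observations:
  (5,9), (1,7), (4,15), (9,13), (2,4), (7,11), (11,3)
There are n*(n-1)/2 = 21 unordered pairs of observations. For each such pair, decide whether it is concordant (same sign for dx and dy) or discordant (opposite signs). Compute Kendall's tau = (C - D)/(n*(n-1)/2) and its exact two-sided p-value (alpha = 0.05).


Step 1: Enumerate the 21 unordered pairs (i,j) with i<j and classify each by sign(x_j-x_i) * sign(y_j-y_i).
  (1,2):dx=-4,dy=-2->C; (1,3):dx=-1,dy=+6->D; (1,4):dx=+4,dy=+4->C; (1,5):dx=-3,dy=-5->C
  (1,6):dx=+2,dy=+2->C; (1,7):dx=+6,dy=-6->D; (2,3):dx=+3,dy=+8->C; (2,4):dx=+8,dy=+6->C
  (2,5):dx=+1,dy=-3->D; (2,6):dx=+6,dy=+4->C; (2,7):dx=+10,dy=-4->D; (3,4):dx=+5,dy=-2->D
  (3,5):dx=-2,dy=-11->C; (3,6):dx=+3,dy=-4->D; (3,7):dx=+7,dy=-12->D; (4,5):dx=-7,dy=-9->C
  (4,6):dx=-2,dy=-2->C; (4,7):dx=+2,dy=-10->D; (5,6):dx=+5,dy=+7->C; (5,7):dx=+9,dy=-1->D
  (6,7):dx=+4,dy=-8->D
Step 2: C = 11, D = 10, total pairs = 21.
Step 3: tau = (C - D)/(n(n-1)/2) = (11 - 10)/21 = 0.047619.
Step 4: Exact two-sided p-value (enumerate n! = 5040 permutations of y under H0): p = 1.000000.
Step 5: alpha = 0.05. fail to reject H0.

tau_b = 0.0476 (C=11, D=10), p = 1.000000, fail to reject H0.


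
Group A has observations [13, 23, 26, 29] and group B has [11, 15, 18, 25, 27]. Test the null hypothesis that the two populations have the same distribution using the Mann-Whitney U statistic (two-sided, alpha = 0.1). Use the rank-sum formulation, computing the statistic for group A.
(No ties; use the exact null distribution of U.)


Step 1: Combine and sort all 9 observations; assign midranks.
sorted (value, group): (11,Y), (13,X), (15,Y), (18,Y), (23,X), (25,Y), (26,X), (27,Y), (29,X)
ranks: 11->1, 13->2, 15->3, 18->4, 23->5, 25->6, 26->7, 27->8, 29->9
Step 2: Rank sum for X: R1 = 2 + 5 + 7 + 9 = 23.
Step 3: U_X = R1 - n1(n1+1)/2 = 23 - 4*5/2 = 23 - 10 = 13.
       U_Y = n1*n2 - U_X = 20 - 13 = 7.
Step 4: No ties, so the exact null distribution of U (based on enumerating the C(9,4) = 126 equally likely rank assignments) gives the two-sided p-value.
Step 5: p-value = 0.555556; compare to alpha = 0.1. fail to reject H0.

U_X = 13, p = 0.555556, fail to reject H0 at alpha = 0.1.


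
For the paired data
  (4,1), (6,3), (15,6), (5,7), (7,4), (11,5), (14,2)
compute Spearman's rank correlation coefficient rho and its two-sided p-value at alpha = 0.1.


Step 1: Rank x and y separately (midranks; no ties here).
rank(x): 4->1, 6->3, 15->7, 5->2, 7->4, 11->5, 14->6
rank(y): 1->1, 3->3, 6->6, 7->7, 4->4, 5->5, 2->2
Step 2: d_i = R_x(i) - R_y(i); compute d_i^2.
  (1-1)^2=0, (3-3)^2=0, (7-6)^2=1, (2-7)^2=25, (4-4)^2=0, (5-5)^2=0, (6-2)^2=16
sum(d^2) = 42.
Step 3: rho = 1 - 6*42 / (7*(7^2 - 1)) = 1 - 252/336 = 0.250000.
Step 4: Under H0, t = rho * sqrt((n-2)/(1-rho^2)) = 0.5774 ~ t(5).
Step 5: Two-sided p-value from the t-distribution with 5 df = 0.588724.
Step 6: alpha = 0.1. fail to reject H0.

rho = 0.2500, p = 0.588724, fail to reject H0 at alpha = 0.1.
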